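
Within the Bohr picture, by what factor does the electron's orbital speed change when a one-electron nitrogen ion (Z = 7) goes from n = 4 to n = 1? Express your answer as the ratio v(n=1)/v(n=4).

4

v ∝ Z^1 · n^-1; with Z fixed, v ∝ n^-1.
v(n=1)/v(n=4) = (1/4)^-1 = 4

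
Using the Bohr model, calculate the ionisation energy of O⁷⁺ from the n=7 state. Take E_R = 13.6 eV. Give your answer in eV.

E_n = −E_R·Z²/n² = −13.6 × 8²/7² eV = -17.8 eV
Ionisation energy = −E_n = 17.8 eV

17.8 eV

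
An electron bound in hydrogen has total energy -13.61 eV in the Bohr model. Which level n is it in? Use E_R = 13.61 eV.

E_n = −E_R Z²/n² ⇒ n² = E_R Z²/(−E_n) = 13.61 × 1² / 13.61 ≈ 1.00
n = 1

1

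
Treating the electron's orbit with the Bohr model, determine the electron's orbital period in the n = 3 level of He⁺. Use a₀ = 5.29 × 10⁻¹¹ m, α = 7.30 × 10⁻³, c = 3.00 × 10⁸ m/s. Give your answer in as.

1020 as

r = n²a₀/Z = 3²·5.29 × 10⁻¹¹/2 = 2.38 × 10⁻¹⁰ m
v = Zαc/n = 2·0.00730·3.00 × 10⁸/3 = 1.46 × 10⁶ m/s
T = 2πr/v = 1.02 × 10⁻¹⁵ s = 1020 as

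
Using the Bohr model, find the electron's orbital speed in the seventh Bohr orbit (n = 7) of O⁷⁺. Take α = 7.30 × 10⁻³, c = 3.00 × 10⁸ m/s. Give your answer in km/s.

v_n = Zαc/n = 8 × 0.00730 × 3.00 × 10⁸ / 7
    = 2500 km/s

2500 km/s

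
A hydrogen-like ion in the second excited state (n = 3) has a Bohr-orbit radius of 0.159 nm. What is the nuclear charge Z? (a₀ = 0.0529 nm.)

r_n = n²a₀/Z ⇒ Z = n²a₀/r = 3² × 0.0529 / 0.159 ≈ 2.99
Z = 3

3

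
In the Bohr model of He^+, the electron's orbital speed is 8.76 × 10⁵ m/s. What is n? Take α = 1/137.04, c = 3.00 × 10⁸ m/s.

5

v_n = Zαc/n ⇒ n = Zαc/v = 2 × 0.00730 × 3.00 × 10⁸ / 8.76 × 10⁵ ≈ 5.00
n = 5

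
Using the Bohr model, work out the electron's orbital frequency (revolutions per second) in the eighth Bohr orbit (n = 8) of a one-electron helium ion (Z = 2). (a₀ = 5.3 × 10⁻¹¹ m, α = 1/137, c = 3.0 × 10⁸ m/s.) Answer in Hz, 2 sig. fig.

5.1 × 10¹³ Hz

r = n²a₀/Z = 1.7 × 10⁻⁹ m, v = Zαc/n = 5.5 × 10⁵ m/s
f = v/(2πr) = 5.1 × 10¹³ Hz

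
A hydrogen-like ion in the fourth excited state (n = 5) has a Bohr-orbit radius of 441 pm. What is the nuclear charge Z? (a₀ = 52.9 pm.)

r_n = n²a₀/Z ⇒ Z = n²a₀/r = 5² × 52.9 / 441 ≈ 3.00
Z = 3

3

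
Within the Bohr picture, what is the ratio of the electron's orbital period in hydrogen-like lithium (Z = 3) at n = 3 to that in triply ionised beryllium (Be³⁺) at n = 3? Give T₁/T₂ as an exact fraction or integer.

16/9

T ∝ Z^-2 · n^3
T₁/T₂ = (3/4)^-2 · (3/3)^3 = 16/9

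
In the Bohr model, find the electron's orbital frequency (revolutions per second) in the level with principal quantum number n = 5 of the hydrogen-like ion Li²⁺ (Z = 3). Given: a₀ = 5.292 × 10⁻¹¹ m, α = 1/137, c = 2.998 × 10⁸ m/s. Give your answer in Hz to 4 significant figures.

4.739 × 10¹⁴ Hz

r = n²a₀/Z = 4.410 × 10⁻¹⁰ m, v = Zαc/n = 1.313 × 10⁶ m/s
f = v/(2πr) = 4.739 × 10¹⁴ Hz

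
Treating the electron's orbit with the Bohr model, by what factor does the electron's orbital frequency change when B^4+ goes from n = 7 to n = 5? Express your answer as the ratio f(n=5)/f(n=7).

f ∝ Z^2 · n^-3; with Z fixed, f ∝ n^-3.
f(n=5)/f(n=7) = (5/7)^-3 = 343/125

343/125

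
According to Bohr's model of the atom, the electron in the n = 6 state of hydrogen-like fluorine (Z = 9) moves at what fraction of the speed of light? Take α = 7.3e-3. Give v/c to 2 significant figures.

v_n = Zαc/n, so v/c = Zα/n = 9 × 0.0073 / 6 = 0.011

0.011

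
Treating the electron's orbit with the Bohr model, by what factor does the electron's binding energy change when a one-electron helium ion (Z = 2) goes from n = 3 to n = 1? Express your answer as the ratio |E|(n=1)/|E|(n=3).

|E| ∝ Z^2 · n^-2; with Z fixed, |E| ∝ n^-2.
|E|(n=1)/|E|(n=3) = (1/3)^-2 = 9

9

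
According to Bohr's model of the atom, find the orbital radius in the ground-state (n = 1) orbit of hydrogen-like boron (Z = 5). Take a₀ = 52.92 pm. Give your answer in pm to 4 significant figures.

10.58 pm

r_n = n²a₀/Z = 1² × 52.92 / 5
    = 1 × 52.92 / 5 = 10.58 pm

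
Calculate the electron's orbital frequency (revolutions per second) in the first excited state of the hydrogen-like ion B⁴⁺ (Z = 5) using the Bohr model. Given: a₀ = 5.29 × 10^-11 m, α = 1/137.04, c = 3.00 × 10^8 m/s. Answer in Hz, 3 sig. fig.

r = n²a₀/Z = 4.23 × 10^-11 m, v = Zαc/n = 5.47 × 10^6 m/s
f = v/(2πr) = 2.06 × 10^16 Hz

2.06 × 10^16 Hz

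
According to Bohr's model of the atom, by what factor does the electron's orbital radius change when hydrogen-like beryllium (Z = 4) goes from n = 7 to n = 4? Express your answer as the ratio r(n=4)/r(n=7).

r ∝ Z^-1 · n^2; with Z fixed, r ∝ n^2.
r(n=4)/r(n=7) = (4/7)^2 = 16/49

16/49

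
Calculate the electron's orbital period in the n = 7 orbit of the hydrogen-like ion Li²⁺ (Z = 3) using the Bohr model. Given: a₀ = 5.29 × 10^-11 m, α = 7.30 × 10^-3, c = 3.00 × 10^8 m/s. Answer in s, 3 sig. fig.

5.78 × 10^-15 s

r = n²a₀/Z = 7²·5.29 × 10^-11/3 = 8.64 × 10^-10 m
v = Zαc/n = 3·0.00730·3.00 × 10^8/7 = 9.39 × 10^5 m/s
T = 2πr/v = 5.78 × 10^-15 s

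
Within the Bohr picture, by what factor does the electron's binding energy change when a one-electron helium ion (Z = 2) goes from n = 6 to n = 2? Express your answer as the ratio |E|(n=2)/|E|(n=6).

|E| ∝ Z^2 · n^-2; with Z fixed, |E| ∝ n^-2.
|E|(n=2)/|E|(n=6) = (2/6)^-2 = 9

9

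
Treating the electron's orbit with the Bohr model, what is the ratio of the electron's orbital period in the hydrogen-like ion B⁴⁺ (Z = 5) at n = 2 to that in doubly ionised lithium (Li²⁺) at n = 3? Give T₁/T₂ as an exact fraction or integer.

8/75

T ∝ Z^-2 · n^3
T₁/T₂ = (5/3)^-2 · (2/3)^3 = 8/75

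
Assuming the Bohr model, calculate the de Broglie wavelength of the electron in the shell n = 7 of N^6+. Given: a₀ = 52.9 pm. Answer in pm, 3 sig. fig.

332 pm

The Bohr quantisation condition is nλ = 2πr_n.
r_n = n²a₀/Z = 370 pm
λ = 2πr_n/n = 2π·370/7 = 332 pm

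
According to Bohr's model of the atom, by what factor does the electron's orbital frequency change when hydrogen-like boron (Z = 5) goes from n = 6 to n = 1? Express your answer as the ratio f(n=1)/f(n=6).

216

f ∝ Z^2 · n^-3; with Z fixed, f ∝ n^-3.
f(n=1)/f(n=6) = (1/6)^-3 = 216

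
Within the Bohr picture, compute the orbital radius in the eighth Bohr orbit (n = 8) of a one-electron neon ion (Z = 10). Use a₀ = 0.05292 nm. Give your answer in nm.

r_n = n²a₀/Z = 8² × 0.05292 / 10
    = 64 × 0.05292 / 10 = 0.3387 nm

0.3387 nm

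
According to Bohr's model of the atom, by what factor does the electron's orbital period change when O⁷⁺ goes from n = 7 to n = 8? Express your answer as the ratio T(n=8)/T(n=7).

T ∝ Z^-2 · n^3; with Z fixed, T ∝ n^3.
T(n=8)/T(n=7) = (8/7)^3 = 512/343

512/343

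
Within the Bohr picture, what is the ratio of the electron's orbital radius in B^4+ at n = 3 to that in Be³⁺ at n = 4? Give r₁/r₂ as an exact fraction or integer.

9/20

r ∝ Z^-1 · n^2
r₁/r₂ = (5/4)^-1 · (3/4)^2 = 9/20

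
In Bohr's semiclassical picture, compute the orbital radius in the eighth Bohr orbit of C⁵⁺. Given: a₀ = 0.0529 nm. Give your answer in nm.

0.564 nm

r_n = n²a₀/Z = 8² × 0.0529 / 6
    = 64 × 0.0529 / 6 = 0.564 nm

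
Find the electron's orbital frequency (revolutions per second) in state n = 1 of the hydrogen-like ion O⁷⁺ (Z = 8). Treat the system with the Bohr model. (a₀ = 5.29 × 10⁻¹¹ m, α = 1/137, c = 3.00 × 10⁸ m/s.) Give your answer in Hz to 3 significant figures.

4.22 × 10¹⁷ Hz

r = n²a₀/Z = 6.61 × 10⁻¹² m, v = Zαc/n = 1.75 × 10⁷ m/s
f = v/(2πr) = 4.22 × 10¹⁷ Hz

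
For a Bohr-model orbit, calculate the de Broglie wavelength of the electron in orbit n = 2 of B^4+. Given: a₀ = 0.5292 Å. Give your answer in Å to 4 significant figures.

The Bohr quantisation condition is nλ = 2πr_n.
r_n = n²a₀/Z = 0.4234 Å
λ = 2πr_n/n = 2π·0.4234/2 = 1.330 Å

1.330 Å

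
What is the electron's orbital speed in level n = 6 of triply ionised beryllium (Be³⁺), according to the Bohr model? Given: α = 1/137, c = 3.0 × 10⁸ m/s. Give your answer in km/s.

v_n = Zαc/n = 4 × 0.0073 × 3.0 × 10⁸ / 6
    = 1500 km/s

1500 km/s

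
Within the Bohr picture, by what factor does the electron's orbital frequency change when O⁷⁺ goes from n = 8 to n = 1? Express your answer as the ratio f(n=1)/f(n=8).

512

f ∝ Z^2 · n^-3; with Z fixed, f ∝ n^-3.
f(n=1)/f(n=8) = (1/8)^-3 = 512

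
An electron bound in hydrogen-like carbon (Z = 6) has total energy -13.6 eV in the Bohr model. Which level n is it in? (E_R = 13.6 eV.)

E_n = −E_R Z²/n² ⇒ n² = E_R Z²/(−E_n) = 13.6 × 6² / 13.6 ≈ 36.00
n = 6

6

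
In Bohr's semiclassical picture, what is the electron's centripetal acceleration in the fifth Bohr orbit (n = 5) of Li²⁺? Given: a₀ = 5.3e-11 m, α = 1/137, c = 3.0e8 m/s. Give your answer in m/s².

3.9e21 m/s²

r = n²a₀/Z = 4.4e-10 m, v = Zαc/n = 1.3e6 m/s
a = v²/r = (1.3e6)² / 4.4e-10 = 3.9e21 m/s²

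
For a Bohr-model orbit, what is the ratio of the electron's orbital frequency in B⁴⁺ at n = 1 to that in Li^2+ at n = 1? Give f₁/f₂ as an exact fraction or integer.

25/9

f ∝ Z^2 · n^-3
f₁/f₂ = (5/3)^2 · (1/1)^-3 = 25/9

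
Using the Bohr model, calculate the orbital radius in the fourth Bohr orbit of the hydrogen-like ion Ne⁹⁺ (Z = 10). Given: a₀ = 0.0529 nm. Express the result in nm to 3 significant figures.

0.0846 nm

r_n = n²a₀/Z = 4² × 0.0529 / 10
    = 16 × 0.0529 / 10 = 0.0846 nm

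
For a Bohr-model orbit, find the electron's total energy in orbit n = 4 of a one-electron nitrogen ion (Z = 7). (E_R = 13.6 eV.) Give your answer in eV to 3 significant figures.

E_n = −E_R·Z²/n² = −13.6 × 7²/4² = -41.6 eV

-41.6 eV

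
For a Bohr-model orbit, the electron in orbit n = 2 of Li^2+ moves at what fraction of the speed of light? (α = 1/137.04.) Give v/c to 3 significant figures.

0.0109

v_n = Zαc/n, so v/c = Zα/n = 3 × 0.00730 / 2 = 0.0109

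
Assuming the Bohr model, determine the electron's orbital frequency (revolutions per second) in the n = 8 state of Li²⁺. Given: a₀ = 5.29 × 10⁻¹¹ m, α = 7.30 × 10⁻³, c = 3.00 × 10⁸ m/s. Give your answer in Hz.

1.16 × 10¹⁴ Hz

r = n²a₀/Z = 1.13 × 10⁻⁹ m, v = Zαc/n = 8.21 × 10⁵ m/s
f = v/(2πr) = 1.16 × 10¹⁴ Hz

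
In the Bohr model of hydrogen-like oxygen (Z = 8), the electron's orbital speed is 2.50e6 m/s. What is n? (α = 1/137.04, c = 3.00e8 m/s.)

v_n = Zαc/n ⇒ n = Zαc/v = 8 × 0.00730 × 3.00e8 / 2.50e6 ≈ 7.01
n = 7

7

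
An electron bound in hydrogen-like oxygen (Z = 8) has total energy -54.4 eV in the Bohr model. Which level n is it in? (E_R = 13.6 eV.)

E_n = −E_R Z²/n² ⇒ n² = E_R Z²/(−E_n) = 13.6 × 8² / 54.4 ≈ 16.00
n = 4

4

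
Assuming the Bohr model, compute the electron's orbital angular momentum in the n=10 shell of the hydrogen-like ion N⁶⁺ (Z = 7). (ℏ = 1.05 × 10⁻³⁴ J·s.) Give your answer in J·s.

L_n = nℏ = 10 × 1.05 × 10⁻³⁴ = 1.05 × 10⁻³³ J·s

1.05 × 10⁻³³ J·s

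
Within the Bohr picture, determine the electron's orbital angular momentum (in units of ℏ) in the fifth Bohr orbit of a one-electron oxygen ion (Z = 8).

L_n = nℏ, so L/ℏ = n = 5.

5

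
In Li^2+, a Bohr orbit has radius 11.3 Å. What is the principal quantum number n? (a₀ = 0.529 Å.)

r_n = n²a₀/Z ⇒ n² = rZ/a₀ = 11.3 × 3 / 0.529 ≈ 64.08
n = 8

8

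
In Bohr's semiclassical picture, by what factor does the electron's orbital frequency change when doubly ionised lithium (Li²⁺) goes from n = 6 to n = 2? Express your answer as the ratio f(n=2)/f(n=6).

27

f ∝ Z^2 · n^-3; with Z fixed, f ∝ n^-3.
f(n=2)/f(n=6) = (2/6)^-3 = 27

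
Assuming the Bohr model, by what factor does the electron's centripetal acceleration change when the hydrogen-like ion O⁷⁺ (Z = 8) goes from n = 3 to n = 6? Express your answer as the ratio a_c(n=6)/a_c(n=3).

a_c ∝ Z^3 · n^-4; with Z fixed, a_c ∝ n^-4.
a_c(n=6)/a_c(n=3) = (6/3)^-4 = 1/16

1/16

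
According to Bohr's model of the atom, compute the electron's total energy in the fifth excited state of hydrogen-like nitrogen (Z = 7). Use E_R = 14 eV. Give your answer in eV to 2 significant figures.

-19 eV

E_n = −E_R·Z²/n² = −14 × 7²/6² = -19 eV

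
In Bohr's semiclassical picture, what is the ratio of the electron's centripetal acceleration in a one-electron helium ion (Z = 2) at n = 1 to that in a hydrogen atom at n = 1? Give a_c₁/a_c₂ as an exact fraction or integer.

a_c ∝ Z^3 · n^-4
a_c₁/a_c₂ = (2/1)^3 · (1/1)^-4 = 8

8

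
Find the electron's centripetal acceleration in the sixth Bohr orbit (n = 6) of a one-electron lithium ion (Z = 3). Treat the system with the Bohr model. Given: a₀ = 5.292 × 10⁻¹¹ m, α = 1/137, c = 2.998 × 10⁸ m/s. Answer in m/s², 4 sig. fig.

1.885 × 10²¹ m/s²

r = n²a₀/Z = 6.350 × 10⁻¹⁰ m, v = Zαc/n = 1.094 × 10⁶ m/s
a = v²/r = (1.094 × 10⁶)² / 6.350 × 10⁻¹⁰ = 1.885 × 10²¹ m/s²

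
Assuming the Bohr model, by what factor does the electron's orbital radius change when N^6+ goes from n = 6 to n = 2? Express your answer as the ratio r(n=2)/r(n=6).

r ∝ Z^-1 · n^2; with Z fixed, r ∝ n^2.
r(n=2)/r(n=6) = (2/6)^2 = 1/9

1/9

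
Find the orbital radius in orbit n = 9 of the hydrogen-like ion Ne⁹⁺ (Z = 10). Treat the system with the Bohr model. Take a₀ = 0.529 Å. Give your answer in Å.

r_n = n²a₀/Z = 9² × 0.529 / 10
    = 81 × 0.529 / 10 = 4.28 Å

4.28 Å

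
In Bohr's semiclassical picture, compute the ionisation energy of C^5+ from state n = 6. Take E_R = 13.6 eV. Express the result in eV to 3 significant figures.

13.6 eV

E_n = −E_R·Z²/n² = −13.6 × 6²/6² eV = -13.6 eV
Ionisation energy = −E_n = 13.6 eV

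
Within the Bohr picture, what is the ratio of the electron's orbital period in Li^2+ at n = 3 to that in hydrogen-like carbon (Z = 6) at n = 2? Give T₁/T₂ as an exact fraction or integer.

T ∝ Z^-2 · n^3
T₁/T₂ = (3/6)^-2 · (3/2)^3 = 27/2

27/2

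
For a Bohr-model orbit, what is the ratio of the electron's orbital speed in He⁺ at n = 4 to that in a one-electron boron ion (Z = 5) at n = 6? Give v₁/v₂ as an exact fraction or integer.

3/5

v ∝ Z^1 · n^-1
v₁/v₂ = (2/5)^1 · (4/6)^-1 = 3/5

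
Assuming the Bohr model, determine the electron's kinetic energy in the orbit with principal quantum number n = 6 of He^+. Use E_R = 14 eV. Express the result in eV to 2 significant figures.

1.6 eV

For a Coulomb orbit the virial theorem gives K = −E_n.
E_n = −E_R·Z²/n², so K = E_R·Z²/n² = 14 × 2²/6² = 1.6 eV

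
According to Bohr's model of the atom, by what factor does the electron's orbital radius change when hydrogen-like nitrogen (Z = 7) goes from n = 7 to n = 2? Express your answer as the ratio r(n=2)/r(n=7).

4/49

r ∝ Z^-1 · n^2; with Z fixed, r ∝ n^2.
r(n=2)/r(n=7) = (2/7)^2 = 4/49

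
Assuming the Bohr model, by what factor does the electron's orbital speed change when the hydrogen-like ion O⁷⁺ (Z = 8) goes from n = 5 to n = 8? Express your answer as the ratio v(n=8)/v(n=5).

5/8

v ∝ Z^1 · n^-1; with Z fixed, v ∝ n^-1.
v(n=8)/v(n=5) = (8/5)^-1 = 5/8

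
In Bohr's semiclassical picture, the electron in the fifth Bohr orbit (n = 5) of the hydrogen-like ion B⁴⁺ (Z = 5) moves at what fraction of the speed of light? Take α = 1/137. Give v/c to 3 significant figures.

v_n = Zαc/n, so v/c = Zα/n = 5 × 0.00730 / 5 = 0.00730

0.00730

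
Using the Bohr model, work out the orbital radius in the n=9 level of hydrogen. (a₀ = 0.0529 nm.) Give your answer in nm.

4.28 nm

r_n = n²a₀/Z = 9² × 0.0529 / 1
    = 81 × 0.0529 / 1 = 4.28 nm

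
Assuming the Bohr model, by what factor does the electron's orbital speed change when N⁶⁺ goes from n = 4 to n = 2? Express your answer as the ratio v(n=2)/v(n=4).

v ∝ Z^1 · n^-1; with Z fixed, v ∝ n^-1.
v(n=2)/v(n=4) = (2/4)^-1 = 2

2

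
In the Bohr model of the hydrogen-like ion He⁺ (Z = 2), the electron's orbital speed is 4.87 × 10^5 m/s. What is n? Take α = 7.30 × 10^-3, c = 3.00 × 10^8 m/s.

v_n = Zαc/n ⇒ n = Zαc/v = 2 × 0.00730 × 3.00 × 10^8 / 4.87 × 10^5 ≈ 8.99
n = 9

9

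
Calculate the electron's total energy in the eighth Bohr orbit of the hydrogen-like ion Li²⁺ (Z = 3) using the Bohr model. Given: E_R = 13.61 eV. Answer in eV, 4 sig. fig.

E_n = −E_R·Z²/n² = −13.61 × 3²/8² = -1.914 eV

-1.914 eV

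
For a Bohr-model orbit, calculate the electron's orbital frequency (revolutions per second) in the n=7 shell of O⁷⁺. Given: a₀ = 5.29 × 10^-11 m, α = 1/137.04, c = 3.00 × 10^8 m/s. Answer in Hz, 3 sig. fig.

r = n²a₀/Z = 3.24 × 10^-10 m, v = Zαc/n = 2.50 × 10^6 m/s
f = v/(2πr) = 1.23 × 10^15 Hz

1.23 × 10^15 Hz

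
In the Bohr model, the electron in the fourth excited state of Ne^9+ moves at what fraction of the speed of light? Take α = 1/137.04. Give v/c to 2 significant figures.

v_n = Zαc/n, so v/c = Zα/n = 10 × 0.0073 / 5 = 0.015

0.015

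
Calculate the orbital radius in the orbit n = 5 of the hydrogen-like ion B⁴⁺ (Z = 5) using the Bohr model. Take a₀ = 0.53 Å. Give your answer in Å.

r_n = n²a₀/Z = 5² × 0.53 / 5
    = 25 × 0.53 / 5 = 2.6 Å

2.6 Å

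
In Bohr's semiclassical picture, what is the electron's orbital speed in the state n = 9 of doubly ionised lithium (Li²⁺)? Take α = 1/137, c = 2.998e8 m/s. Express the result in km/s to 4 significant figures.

v_n = Zαc/n = 3 × 0.007299 × 2.998e8 / 9
    = 729.4 km/s

729.4 km/s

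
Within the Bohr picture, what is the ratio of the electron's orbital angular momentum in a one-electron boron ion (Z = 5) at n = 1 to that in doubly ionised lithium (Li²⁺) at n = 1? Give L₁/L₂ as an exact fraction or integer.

L = nℏ is independent of Z.
L₁/L₂ = n₁/n₂ = 1/1 = 1

1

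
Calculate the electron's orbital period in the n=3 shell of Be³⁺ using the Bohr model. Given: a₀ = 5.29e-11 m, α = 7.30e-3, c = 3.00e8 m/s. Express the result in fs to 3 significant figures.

r = n²a₀/Z = 3²·5.29e-11/4 = 1.19e-10 m
v = Zαc/n = 4·0.00730·3.00e8/3 = 2.92e6 m/s
T = 2πr/v = 2.56e-16 s = 0.256 fs

0.256 fs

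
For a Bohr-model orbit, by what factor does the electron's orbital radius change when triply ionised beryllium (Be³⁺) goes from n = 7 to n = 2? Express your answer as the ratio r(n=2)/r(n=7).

4/49

r ∝ Z^-1 · n^2; with Z fixed, r ∝ n^2.
r(n=2)/r(n=7) = (2/7)^2 = 4/49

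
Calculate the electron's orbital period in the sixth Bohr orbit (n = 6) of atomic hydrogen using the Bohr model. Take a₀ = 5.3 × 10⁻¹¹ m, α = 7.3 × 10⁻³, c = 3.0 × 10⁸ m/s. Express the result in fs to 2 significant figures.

r = n²a₀/Z = 6²·5.3 × 10⁻¹¹/1 = 1.9 × 10⁻⁹ m
v = Zαc/n = 1·0.0073·3.0 × 10⁸/6 = 3.6 × 10⁵ m/s
T = 2πr/v = 3.3 × 10⁻¹⁴ s = 33 fs

33 fs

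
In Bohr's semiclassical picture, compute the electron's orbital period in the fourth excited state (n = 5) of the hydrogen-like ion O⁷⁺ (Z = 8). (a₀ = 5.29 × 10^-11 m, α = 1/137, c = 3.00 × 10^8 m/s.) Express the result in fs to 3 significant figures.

r = n²a₀/Z = 5²·5.29 × 10^-11/8 = 1.65 × 10^-10 m
v = Zαc/n = 8·0.00730·3.00 × 10^8/5 = 3.50 × 10^6 m/s
T = 2πr/v = 2.96 × 10^-16 s = 0.296 fs

0.296 fs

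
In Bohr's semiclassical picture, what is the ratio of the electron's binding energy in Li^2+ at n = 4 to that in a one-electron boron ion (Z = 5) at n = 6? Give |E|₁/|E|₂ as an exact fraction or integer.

81/100

|E| ∝ Z^2 · n^-2
|E|₁/|E|₂ = (3/5)^2 · (4/6)^-2 = 81/100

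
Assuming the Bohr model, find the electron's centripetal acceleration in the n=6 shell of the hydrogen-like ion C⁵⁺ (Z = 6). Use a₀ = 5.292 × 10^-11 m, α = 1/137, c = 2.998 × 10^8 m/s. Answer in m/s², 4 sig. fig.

r = n²a₀/Z = 3.175 × 10^-10 m, v = Zαc/n = 2.188 × 10^6 m/s
a = v²/r = (2.188 × 10^6)² / 3.175 × 10^-10 = 1.508 × 10^22 m/s²

1.508 × 10^22 m/s²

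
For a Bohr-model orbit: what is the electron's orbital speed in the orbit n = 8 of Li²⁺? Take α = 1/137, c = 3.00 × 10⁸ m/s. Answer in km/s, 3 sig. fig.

v_n = Zαc/n = 3 × 0.00730 × 3.00 × 10⁸ / 8
    = 821 km/s

821 km/s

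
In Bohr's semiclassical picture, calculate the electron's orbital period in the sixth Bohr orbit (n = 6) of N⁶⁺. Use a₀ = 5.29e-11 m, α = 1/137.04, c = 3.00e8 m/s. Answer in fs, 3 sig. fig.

0.669 fs

r = n²a₀/Z = 6²·5.29e-11/7 = 2.72e-10 m
v = Zαc/n = 7·0.00730·3.00e8/6 = 2.55e6 m/s
T = 2πr/v = 6.69e-16 s = 0.669 fs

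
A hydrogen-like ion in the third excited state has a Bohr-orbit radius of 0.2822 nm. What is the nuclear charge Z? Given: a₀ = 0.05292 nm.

r_n = n²a₀/Z ⇒ Z = n²a₀/r = 4² × 0.05292 / 0.2822 ≈ 3.00
Z = 3

3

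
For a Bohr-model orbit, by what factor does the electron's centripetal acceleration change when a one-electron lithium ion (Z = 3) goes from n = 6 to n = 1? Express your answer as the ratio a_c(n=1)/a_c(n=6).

1296

a_c ∝ Z^3 · n^-4; with Z fixed, a_c ∝ n^-4.
a_c(n=1)/a_c(n=6) = (1/6)^-4 = 1296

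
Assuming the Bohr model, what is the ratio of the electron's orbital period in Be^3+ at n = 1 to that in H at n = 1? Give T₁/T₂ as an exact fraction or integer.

1/16

T ∝ Z^-2 · n^3
T₁/T₂ = (4/1)^-2 · (1/1)^3 = 1/16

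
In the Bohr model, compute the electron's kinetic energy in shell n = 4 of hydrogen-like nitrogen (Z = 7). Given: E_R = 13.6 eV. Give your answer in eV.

41.6 eV

For a Coulomb orbit the virial theorem gives K = −E_n.
E_n = −E_R·Z²/n², so K = E_R·Z²/n² = 13.6 × 7²/4² = 41.6 eV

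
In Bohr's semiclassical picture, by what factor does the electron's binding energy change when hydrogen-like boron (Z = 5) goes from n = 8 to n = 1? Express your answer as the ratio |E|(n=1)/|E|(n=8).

64

|E| ∝ Z^2 · n^-2; with Z fixed, |E| ∝ n^-2.
|E|(n=1)/|E|(n=8) = (1/8)^-2 = 64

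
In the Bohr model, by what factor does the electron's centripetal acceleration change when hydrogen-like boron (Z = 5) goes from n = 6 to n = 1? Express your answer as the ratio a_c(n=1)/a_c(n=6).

1296

a_c ∝ Z^3 · n^-4; with Z fixed, a_c ∝ n^-4.
a_c(n=1)/a_c(n=6) = (1/6)^-4 = 1296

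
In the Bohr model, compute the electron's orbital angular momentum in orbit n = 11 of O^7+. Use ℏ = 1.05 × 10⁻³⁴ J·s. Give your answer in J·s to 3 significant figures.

L_n = nℏ = 11 × 1.05 × 10⁻³⁴ = 1.16 × 10⁻³³ J·s

1.16 × 10⁻³³ J·s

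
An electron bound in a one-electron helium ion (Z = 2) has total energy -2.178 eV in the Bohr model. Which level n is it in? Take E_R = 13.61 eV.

5

E_n = −E_R Z²/n² ⇒ n² = E_R Z²/(−E_n) = 13.61 × 2² / 2.178 ≈ 25.00
n = 5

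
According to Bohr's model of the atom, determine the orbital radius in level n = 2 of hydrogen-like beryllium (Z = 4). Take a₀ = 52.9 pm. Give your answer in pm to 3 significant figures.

r_n = n²a₀/Z = 2² × 52.9 / 4
    = 4 × 52.9 / 4 = 52.9 pm

52.9 pm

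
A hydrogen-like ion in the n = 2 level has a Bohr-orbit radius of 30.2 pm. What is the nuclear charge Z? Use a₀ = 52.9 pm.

7

r_n = n²a₀/Z ⇒ Z = n²a₀/r = 2² × 52.9 / 30.2 ≈ 7.01
Z = 7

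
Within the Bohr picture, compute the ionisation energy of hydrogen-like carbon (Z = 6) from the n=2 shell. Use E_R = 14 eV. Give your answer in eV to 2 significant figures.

130 eV

E_n = −E_R·Z²/n² = −14 × 6²/2² eV = -130 eV
Ionisation energy = −E_n = 130 eV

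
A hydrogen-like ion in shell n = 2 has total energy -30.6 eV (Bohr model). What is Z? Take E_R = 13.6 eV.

3

E_n = −E_R Z²/n² ⇒ Z² = −E_n n²/E_R = 30.6 × 2² / 13.6 ≈ 9.00
Z = 3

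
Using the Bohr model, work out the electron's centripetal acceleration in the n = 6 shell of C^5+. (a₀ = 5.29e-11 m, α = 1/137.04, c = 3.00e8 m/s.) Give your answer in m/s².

1.51e22 m/s²

r = n²a₀/Z = 3.17e-10 m, v = Zαc/n = 2.19e6 m/s
a = v²/r = (2.19e6)² / 3.17e-10 = 1.51e22 m/s²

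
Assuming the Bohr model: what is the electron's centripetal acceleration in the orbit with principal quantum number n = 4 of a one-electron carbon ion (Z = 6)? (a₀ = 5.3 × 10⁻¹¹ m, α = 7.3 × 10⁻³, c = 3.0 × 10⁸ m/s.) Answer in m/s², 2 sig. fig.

7.6 × 10²² m/s²

r = n²a₀/Z = 1.4 × 10⁻¹⁰ m, v = Zαc/n = 3.3 × 10⁶ m/s
a = v²/r = (3.3 × 10⁶)² / 1.4 × 10⁻¹⁰ = 7.6 × 10²² m/s²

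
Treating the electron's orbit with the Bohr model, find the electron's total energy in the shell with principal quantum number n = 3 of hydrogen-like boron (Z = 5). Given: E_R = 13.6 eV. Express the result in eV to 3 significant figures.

E_n = −E_R·Z²/n² = −13.6 × 5²/3² = -37.8 eV

-37.8 eV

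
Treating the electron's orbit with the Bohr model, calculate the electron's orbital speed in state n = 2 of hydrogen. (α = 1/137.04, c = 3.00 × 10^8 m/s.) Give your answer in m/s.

v_n = Zαc/n = 1 × 0.00730 × 3.00 × 10^8 / 2
    = 1.09 × 10^6 m/s

1.09 × 10^6 m/s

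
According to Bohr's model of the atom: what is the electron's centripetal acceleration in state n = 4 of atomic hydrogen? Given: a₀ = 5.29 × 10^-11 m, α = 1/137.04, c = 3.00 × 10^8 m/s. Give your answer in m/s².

3.54 × 10^20 m/s²

r = n²a₀/Z = 8.46 × 10^-10 m, v = Zαc/n = 5.47 × 10^5 m/s
a = v²/r = (5.47 × 10^5)² / 8.46 × 10^-10 = 3.54 × 10^20 m/s²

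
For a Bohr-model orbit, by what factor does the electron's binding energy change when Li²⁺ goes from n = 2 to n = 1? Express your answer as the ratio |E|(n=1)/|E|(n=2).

|E| ∝ Z^2 · n^-2; with Z fixed, |E| ∝ n^-2.
|E|(n=1)/|E|(n=2) = (1/2)^-2 = 4

4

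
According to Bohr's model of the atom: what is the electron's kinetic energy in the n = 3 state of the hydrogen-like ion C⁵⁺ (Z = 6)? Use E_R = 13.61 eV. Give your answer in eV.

For a Coulomb orbit the virial theorem gives K = −E_n.
E_n = −E_R·Z²/n², so K = E_R·Z²/n² = 13.61 × 6²/3² = 54.44 eV

54.44 eV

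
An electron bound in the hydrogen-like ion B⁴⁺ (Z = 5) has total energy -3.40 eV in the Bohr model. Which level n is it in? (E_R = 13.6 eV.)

E_n = −E_R Z²/n² ⇒ n² = E_R Z²/(−E_n) = 13.6 × 5² / 3.40 ≈ 100.00
n = 10

10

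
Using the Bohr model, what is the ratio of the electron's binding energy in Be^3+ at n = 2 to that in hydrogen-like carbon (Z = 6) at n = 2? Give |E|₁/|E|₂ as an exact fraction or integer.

|E| ∝ Z^2 · n^-2
|E|₁/|E|₂ = (4/6)^2 · (2/2)^-2 = 4/9

4/9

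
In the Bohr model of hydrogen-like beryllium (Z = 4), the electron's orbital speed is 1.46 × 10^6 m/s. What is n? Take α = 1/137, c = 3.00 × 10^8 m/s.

6

v_n = Zαc/n ⇒ n = Zαc/v = 4 × 0.00730 × 3.00 × 10^8 / 1.46 × 10^6 ≈ 6.00
n = 6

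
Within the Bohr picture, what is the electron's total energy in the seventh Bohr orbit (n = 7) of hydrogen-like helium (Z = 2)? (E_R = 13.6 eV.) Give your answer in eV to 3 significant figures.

E_n = −E_R·Z²/n² = −13.6 × 2²/7² = -1.11 eV

-1.11 eV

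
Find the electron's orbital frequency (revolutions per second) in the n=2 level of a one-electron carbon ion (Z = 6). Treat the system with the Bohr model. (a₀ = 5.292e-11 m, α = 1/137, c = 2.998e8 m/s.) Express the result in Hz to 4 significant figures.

r = n²a₀/Z = 3.528e-11 m, v = Zαc/n = 6.565e6 m/s
f = v/(2πr) = 2.962e16 Hz

2.962e16 Hz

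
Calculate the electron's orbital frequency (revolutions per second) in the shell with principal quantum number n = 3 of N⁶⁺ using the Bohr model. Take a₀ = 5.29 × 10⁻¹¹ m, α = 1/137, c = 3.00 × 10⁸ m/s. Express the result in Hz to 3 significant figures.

1.20 × 10¹⁶ Hz

r = n²a₀/Z = 6.80 × 10⁻¹¹ m, v = Zαc/n = 5.11 × 10⁶ m/s
f = v/(2πr) = 1.20 × 10¹⁶ Hz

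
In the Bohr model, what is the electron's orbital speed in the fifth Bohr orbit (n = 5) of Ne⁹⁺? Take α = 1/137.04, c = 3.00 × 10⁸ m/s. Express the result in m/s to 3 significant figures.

4.38 × 10⁶ m/s

v_n = Zαc/n = 10 × 0.00730 × 3.00 × 10⁸ / 5
    = 4.38 × 10⁶ m/s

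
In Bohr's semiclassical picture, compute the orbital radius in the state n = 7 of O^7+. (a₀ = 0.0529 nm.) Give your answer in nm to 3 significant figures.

0.324 nm

r_n = n²a₀/Z = 7² × 0.0529 / 8
    = 49 × 0.0529 / 8 = 0.324 nm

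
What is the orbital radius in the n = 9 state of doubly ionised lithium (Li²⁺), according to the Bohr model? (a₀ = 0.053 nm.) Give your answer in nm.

r_n = n²a₀/Z = 9² × 0.053 / 3
    = 81 × 0.053 / 3 = 1.4 nm

1.4 nm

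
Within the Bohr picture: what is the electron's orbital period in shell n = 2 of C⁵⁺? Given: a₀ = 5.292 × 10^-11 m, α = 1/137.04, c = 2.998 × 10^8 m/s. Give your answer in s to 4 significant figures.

3.378 × 10^-17 s

r = n²a₀/Z = 2²·5.292 × 10^-11/6 = 3.528 × 10^-11 m
v = Zαc/n = 6·0.007297·2.998 × 10^8/2 = 6.563 × 10^6 m/s
T = 2πr/v = 3.378 × 10^-17 s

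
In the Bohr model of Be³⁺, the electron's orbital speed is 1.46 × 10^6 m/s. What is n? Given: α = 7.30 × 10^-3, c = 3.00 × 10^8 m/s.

6

v_n = Zαc/n ⇒ n = Zαc/v = 4 × 0.00730 × 3.00 × 10^8 / 1.46 × 10^6 ≈ 6.00
n = 6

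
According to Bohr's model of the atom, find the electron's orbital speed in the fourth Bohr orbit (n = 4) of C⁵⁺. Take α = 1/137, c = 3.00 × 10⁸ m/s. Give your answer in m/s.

3.28 × 10⁶ m/s

v_n = Zαc/n = 6 × 0.00730 × 3.00 × 10⁸ / 4
    = 3.28 × 10⁶ m/s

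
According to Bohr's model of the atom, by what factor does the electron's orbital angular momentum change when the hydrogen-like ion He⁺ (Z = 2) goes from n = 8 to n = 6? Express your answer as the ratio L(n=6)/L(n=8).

L = nℏ depends only on n, so L ∝ n.
L(n=6)/L(n=8) = (6/8)^1 = 3/4

3/4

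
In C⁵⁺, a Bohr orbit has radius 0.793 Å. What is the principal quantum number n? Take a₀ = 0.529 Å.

3

r_n = n²a₀/Z ⇒ n² = rZ/a₀ = 0.793 × 6 / 0.529 ≈ 8.99
n = 3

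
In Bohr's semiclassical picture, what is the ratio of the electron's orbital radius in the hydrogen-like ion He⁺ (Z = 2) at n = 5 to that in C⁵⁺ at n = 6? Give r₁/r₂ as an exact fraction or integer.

r ∝ Z^-1 · n^2
r₁/r₂ = (2/6)^-1 · (5/6)^2 = 25/12

25/12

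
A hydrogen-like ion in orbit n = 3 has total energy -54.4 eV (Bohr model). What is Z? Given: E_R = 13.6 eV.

6

E_n = −E_R Z²/n² ⇒ Z² = −E_n n²/E_R = 54.4 × 3² / 13.6 ≈ 36.00
Z = 6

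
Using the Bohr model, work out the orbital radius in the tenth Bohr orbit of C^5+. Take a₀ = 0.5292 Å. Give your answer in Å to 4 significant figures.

r_n = n²a₀/Z = 10² × 0.5292 / 6
    = 100 × 0.5292 / 6 = 8.820 Å

8.820 Å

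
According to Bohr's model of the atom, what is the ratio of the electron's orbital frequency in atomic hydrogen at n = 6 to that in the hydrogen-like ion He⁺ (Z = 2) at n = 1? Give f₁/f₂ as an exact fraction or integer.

f ∝ Z^2 · n^-3
f₁/f₂ = (1/2)^2 · (6/1)^-3 = 1/864

1/864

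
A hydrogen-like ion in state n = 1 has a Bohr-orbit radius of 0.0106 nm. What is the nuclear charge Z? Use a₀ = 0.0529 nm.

r_n = n²a₀/Z ⇒ Z = n²a₀/r = 1² × 0.0529 / 0.0106 ≈ 4.99
Z = 5

5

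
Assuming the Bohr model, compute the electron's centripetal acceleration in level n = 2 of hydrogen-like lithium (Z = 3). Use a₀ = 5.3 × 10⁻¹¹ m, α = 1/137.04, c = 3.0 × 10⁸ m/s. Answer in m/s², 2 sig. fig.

r = n²a₀/Z = 7.1 × 10⁻¹¹ m, v = Zαc/n = 3.3 × 10⁶ m/s
a = v²/r = (3.3 × 10⁶)² / 7.1 × 10⁻¹¹ = 1.5 × 10²³ m/s²

1.5 × 10²³ m/s²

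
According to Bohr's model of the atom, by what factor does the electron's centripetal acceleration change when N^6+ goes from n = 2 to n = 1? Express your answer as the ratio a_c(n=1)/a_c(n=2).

a_c ∝ Z^3 · n^-4; with Z fixed, a_c ∝ n^-4.
a_c(n=1)/a_c(n=2) = (1/2)^-4 = 16

16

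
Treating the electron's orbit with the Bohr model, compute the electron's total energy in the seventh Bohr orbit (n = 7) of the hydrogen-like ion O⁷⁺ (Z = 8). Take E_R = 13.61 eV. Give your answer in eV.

-17.78 eV

E_n = −E_R·Z²/n² = −13.61 × 8²/7² = -17.78 eV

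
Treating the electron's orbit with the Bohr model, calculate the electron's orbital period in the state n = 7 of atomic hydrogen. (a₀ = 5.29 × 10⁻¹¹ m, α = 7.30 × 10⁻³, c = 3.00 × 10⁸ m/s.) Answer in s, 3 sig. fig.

r = n²a₀/Z = 7²·5.29 × 10⁻¹¹/1 = 2.59 × 10⁻⁹ m
v = Zαc/n = 1·0.00730·3.00 × 10⁸/7 = 3.13 × 10⁵ m/s
T = 2πr/v = 5.21 × 10⁻¹⁴ s

5.21 × 10⁻¹⁴ s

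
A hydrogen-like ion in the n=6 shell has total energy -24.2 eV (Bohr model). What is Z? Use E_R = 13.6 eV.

8

E_n = −E_R Z²/n² ⇒ Z² = −E_n n²/E_R = 24.2 × 6² / 13.6 ≈ 64.06
Z = 8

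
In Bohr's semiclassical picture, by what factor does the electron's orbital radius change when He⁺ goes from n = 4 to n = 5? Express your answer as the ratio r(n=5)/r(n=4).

r ∝ Z^-1 · n^2; with Z fixed, r ∝ n^2.
r(n=5)/r(n=4) = (5/4)^2 = 25/16

25/16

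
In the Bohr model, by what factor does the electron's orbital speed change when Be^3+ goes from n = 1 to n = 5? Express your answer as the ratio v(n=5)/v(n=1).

v ∝ Z^1 · n^-1; with Z fixed, v ∝ n^-1.
v(n=5)/v(n=1) = (5/1)^-1 = 1/5

1/5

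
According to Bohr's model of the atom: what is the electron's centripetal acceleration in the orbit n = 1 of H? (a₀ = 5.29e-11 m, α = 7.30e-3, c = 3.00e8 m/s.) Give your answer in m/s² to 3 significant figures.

9.07e22 m/s²

r = n²a₀/Z = 5.29e-11 m, v = Zαc/n = 2.19e6 m/s
a = v²/r = (2.19e6)² / 5.29e-11 = 9.07e22 m/s²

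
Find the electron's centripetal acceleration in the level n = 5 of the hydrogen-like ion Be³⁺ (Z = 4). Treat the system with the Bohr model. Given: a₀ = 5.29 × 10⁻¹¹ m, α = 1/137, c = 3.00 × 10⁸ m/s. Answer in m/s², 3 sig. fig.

r = n²a₀/Z = 3.31 × 10⁻¹⁰ m, v = Zαc/n = 1.75 × 10⁶ m/s
a = v²/r = (1.75 × 10⁶)² / 3.31 × 10⁻¹⁰ = 9.28 × 10²¹ m/s²

9.28 × 10²¹ m/s²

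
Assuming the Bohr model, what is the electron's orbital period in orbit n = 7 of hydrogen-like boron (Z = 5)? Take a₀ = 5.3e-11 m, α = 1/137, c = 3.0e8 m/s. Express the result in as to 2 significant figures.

r = n²a₀/Z = 7²·5.3e-11/5 = 5.2e-10 m
v = Zαc/n = 5·0.0073·3.0e8/7 = 1.6e6 m/s
T = 2πr/v = 2.1e-15 s = 2100 as

2100 as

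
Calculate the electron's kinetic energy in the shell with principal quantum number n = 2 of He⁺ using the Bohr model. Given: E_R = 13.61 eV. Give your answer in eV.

13.61 eV

For a Coulomb orbit the virial theorem gives K = −E_n.
E_n = −E_R·Z²/n², so K = E_R·Z²/n² = 13.61 × 2²/2² = 13.61 eV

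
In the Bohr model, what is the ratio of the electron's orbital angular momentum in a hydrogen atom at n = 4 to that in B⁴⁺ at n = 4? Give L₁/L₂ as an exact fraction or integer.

L = nℏ is independent of Z.
L₁/L₂ = n₁/n₂ = 4/4 = 1

1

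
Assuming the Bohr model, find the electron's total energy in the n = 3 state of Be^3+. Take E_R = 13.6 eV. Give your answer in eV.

-24.2 eV

E_n = −E_R·Z²/n² = −13.6 × 4²/3² = -24.2 eV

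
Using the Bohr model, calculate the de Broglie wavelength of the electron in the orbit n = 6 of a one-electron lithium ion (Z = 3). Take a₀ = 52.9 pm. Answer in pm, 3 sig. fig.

665 pm

The Bohr quantisation condition is nλ = 2πr_n.
r_n = n²a₀/Z = 635 pm
λ = 2πr_n/n = 2π·635/6 = 665 pm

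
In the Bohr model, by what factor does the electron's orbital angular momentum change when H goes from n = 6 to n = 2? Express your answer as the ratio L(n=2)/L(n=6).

1/3

L = nℏ depends only on n, so L ∝ n.
L(n=2)/L(n=6) = (2/6)^1 = 1/3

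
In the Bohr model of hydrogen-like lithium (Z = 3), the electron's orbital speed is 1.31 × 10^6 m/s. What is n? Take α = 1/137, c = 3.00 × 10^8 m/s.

5

v_n = Zαc/n ⇒ n = Zαc/v = 3 × 0.00730 × 3.00 × 10^8 / 1.31 × 10^6 ≈ 5.01
n = 5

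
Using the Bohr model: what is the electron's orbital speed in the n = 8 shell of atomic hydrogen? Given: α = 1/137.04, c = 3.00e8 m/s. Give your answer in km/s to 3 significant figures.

v_n = Zαc/n = 1 × 0.00730 × 3.00e8 / 8
    = 274 km/s

274 km/s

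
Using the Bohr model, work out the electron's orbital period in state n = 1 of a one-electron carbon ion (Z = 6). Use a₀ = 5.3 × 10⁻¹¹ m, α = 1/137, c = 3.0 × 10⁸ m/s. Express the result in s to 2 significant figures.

r = n²a₀/Z = 1²·5.3 × 10⁻¹¹/6 = 8.8 × 10⁻¹² m
v = Zαc/n = 6·0.0073·3.0 × 10⁸/1 = 1.3 × 10⁷ m/s
T = 2πr/v = 4.2 × 10⁻¹⁸ s

4.2 × 10⁻¹⁸ s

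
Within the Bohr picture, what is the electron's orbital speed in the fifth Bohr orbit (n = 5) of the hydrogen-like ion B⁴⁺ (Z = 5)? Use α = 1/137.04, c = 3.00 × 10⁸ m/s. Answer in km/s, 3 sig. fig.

2190 km/s

v_n = Zαc/n = 5 × 0.00730 × 3.00 × 10⁸ / 5
    = 2190 km/s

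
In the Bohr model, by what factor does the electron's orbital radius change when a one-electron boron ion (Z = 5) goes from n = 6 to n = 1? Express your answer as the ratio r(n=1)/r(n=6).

1/36

r ∝ Z^-1 · n^2; with Z fixed, r ∝ n^2.
r(n=1)/r(n=6) = (1/6)^2 = 1/36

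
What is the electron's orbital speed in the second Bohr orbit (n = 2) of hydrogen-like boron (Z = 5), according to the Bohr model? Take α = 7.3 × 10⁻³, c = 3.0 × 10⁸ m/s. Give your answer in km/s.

5500 km/s

v_n = Zαc/n = 5 × 0.0073 × 3.0 × 10⁸ / 2
    = 5500 km/s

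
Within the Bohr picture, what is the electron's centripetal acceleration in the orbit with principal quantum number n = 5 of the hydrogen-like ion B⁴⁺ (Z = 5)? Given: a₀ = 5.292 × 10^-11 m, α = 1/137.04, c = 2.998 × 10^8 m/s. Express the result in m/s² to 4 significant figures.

1.809 × 10^22 m/s²

r = n²a₀/Z = 2.646 × 10^-10 m, v = Zαc/n = 2.188 × 10^6 m/s
a = v²/r = (2.188 × 10^6)² / 2.646 × 10^-10 = 1.809 × 10^22 m/s²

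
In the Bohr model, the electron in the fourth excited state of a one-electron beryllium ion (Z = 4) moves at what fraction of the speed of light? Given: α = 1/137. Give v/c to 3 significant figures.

0.00584

v_n = Zαc/n, so v/c = Zα/n = 4 × 0.00730 / 5 = 0.00584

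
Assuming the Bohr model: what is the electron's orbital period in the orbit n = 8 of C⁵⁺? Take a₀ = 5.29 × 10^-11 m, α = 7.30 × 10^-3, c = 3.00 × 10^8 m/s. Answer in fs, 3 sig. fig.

r = n²a₀/Z = 8²·5.29 × 10^-11/6 = 5.64 × 10^-10 m
v = Zαc/n = 6·0.00730·3.00 × 10^8/8 = 1.64 × 10^6 m/s
T = 2πr/v = 2.16 × 10^-15 s = 2.16 fs

2.16 fs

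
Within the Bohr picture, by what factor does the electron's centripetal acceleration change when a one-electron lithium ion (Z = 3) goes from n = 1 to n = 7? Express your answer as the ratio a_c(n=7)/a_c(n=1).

1/2401

a_c ∝ Z^3 · n^-4; with Z fixed, a_c ∝ n^-4.
a_c(n=7)/a_c(n=1) = (7/1)^-4 = 1/2401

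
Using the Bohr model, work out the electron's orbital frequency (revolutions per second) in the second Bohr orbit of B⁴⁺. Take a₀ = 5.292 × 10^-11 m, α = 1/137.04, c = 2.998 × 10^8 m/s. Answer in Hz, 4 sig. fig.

2.056 × 10^16 Hz

r = n²a₀/Z = 4.234 × 10^-11 m, v = Zαc/n = 5.469 × 10^6 m/s
f = v/(2πr) = 2.056 × 10^16 Hz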